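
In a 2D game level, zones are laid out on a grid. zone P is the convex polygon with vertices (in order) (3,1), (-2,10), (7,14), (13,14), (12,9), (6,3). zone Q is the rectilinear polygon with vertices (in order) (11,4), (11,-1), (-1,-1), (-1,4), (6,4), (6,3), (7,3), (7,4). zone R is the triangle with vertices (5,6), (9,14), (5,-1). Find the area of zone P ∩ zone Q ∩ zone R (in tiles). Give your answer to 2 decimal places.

The intersection is the polygon with vertices (6,4), (6,3), (5,2.333), (5,4).
By the shoelace formula its area is 1.33.

1.33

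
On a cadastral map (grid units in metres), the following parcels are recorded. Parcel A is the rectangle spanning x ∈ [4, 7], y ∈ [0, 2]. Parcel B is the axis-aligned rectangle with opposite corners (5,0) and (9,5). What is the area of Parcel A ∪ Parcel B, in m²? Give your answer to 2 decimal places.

22.00

By inclusion–exclusion:
Individual areas: |Parcel A| = 6, |Parcel B| = 20.
|Parcel A∩Parcel B|: x∈[5,7], y∈[0,2] → 2·2 = 4.
|Parcel A ∪ Parcel B| = 26 − 4 = 22.00.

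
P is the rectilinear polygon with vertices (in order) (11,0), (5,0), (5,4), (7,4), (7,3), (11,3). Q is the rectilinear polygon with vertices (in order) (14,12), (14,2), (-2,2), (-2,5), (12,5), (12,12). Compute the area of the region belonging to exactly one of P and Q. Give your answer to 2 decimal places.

66.00

|P| = 20, |Q| = 62, |P∩Q| = 8.
|P △ Q| = |P| + |Q| − 2·|P∩Q| = 20 + 62 − 16 = 66.00.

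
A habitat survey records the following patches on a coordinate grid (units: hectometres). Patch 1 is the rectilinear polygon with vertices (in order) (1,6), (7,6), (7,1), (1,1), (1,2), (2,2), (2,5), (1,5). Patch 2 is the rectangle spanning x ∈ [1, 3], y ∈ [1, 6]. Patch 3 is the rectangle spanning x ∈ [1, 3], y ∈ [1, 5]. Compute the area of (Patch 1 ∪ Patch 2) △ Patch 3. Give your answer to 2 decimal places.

|Patch 1 ∪ Patch 2| = 30.
|(Patch 1 ∪ Patch 2) ∩ Patch 3| = 8.
|(Patch 1 ∪ Patch 2) △ Patch 3| = 30 + 8 − 16 = 22.00.

22.00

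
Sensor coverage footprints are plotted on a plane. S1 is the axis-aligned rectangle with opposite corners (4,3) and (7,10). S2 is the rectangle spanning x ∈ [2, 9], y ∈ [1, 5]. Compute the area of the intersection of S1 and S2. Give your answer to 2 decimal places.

6.00

|S1∩S2|: x∈[4,7], y∈[3,5] → 3·2 = 6.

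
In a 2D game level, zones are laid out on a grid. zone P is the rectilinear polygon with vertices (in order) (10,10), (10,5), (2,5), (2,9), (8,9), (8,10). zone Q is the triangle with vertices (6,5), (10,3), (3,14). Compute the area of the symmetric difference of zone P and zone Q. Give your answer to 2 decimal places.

32.03

|zone P| = 34, |zone Q| = 15, |zone P∩zone Q| = 8.4848.
|zone P △ zone Q| = |zone P| + |zone Q| − 2·|zone P∩zone Q| = 34 + 15 − 16.9697 = 32.03.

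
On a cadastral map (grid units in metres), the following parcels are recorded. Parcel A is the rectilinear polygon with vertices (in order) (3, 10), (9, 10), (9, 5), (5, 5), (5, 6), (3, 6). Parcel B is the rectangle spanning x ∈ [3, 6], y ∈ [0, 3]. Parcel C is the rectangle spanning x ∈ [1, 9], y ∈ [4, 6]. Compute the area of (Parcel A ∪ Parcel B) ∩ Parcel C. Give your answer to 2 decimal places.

|Parcel A ∪ Parcel B| = 37.
|(Parcel A ∪ Parcel B) ∩ Parcel C| = 4.00.

4.00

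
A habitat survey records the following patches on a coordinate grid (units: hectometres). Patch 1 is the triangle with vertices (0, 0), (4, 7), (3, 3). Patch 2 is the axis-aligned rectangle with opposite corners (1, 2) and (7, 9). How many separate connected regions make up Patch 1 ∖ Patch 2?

Patch 1 ∖ Patch 2 is a single connected region.

1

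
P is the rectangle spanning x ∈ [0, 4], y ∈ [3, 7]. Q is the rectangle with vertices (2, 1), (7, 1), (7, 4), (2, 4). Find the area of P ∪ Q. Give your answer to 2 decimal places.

By inclusion–exclusion:
Individual areas: |P| = 16, |Q| = 15.
|P∩Q|: x∈[2,4], y∈[3,4] → 2·1 = 2.
|P ∪ Q| = 31 − 2 = 29.00.

29.00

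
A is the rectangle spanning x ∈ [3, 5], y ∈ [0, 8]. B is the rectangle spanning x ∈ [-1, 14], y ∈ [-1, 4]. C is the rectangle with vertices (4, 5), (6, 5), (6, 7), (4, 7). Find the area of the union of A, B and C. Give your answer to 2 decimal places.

By inclusion–exclusion:
Individual areas: |A| = 16, |B| = 75, |C| = 4.
|A∩B|: x∈[3,5], y∈[0,4] → 2·4 = 8.
|A∩C|: x∈[4,5], y∈[5,7] → 1·2 = 2.
|B∩C| = 0 (no overlap).
|A∩B∩C| = 0.
|A ∪ B ∪ C| = 95 − 10 + 0 = 85.00.

85.00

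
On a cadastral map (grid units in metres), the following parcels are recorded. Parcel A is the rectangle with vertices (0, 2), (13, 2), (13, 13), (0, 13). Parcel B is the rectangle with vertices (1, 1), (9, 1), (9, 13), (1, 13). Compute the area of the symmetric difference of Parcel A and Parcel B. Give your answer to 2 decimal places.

63.00

|Parcel A∩Parcel B|: x∈[1,9], y∈[2,13] → 8·11 = 88.
|Parcel A △ Parcel B| = |Parcel A| + |Parcel B| − 2·|Parcel A∩Parcel B| = 143 + 96 − 176 = 63.00.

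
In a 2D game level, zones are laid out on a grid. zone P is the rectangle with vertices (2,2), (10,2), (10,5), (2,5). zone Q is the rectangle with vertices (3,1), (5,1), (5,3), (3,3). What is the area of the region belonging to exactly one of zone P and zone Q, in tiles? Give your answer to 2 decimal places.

|zone P∩zone Q|: x∈[3,5], y∈[2,3] → 2·1 = 2.
|zone P △ zone Q| = |zone P| + |zone Q| − 2·|zone P∩zone Q| = 24 + 4 − 4 = 24.00.

24.00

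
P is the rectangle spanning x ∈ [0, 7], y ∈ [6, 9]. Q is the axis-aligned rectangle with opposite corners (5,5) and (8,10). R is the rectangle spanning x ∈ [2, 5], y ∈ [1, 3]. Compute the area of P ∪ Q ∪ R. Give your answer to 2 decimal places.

36.00

By inclusion–exclusion:
Individual areas: |P| = 21, |Q| = 15, |R| = 6.
|P∩Q|: x∈[5,7], y∈[6,9] → 2·3 = 6.
|P∩R| = 0 (no overlap).
|Q∩R| = 0 (no overlap).
|P∩Q∩R| = 0.
|P ∪ Q ∪ R| = 42 − 6 + 0 = 36.00.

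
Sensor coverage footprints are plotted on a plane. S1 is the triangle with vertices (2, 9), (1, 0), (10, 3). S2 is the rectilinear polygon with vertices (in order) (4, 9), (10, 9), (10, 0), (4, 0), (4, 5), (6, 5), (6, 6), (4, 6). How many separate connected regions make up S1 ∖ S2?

1

S1 ∖ S2 is a single connected region.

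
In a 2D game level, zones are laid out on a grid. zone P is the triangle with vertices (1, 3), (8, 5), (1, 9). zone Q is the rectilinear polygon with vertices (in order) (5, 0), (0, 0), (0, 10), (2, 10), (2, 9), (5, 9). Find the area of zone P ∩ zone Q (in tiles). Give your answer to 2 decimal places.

The intersection is the polygon with vertices (1,3), (1,9), (5,6.714), (5,4.143).
By the shoelace formula its area is 17.14.

17.14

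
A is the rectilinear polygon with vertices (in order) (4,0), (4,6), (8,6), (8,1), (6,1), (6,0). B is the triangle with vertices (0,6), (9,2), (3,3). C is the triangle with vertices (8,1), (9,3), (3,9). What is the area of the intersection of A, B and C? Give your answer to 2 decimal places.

0.43

The intersection is the polygon with vertices (8,2.444), (8,2.167), (7.186,2.302), (6.75,3).
By the shoelace formula its area is 0.43.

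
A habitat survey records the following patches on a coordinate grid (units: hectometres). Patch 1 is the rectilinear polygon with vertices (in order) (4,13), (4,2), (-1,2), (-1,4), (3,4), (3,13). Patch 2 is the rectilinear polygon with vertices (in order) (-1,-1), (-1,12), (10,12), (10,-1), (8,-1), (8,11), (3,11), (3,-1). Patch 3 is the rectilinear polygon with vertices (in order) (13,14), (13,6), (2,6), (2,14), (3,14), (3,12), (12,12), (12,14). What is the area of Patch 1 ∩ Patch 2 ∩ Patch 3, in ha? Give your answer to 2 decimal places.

1.00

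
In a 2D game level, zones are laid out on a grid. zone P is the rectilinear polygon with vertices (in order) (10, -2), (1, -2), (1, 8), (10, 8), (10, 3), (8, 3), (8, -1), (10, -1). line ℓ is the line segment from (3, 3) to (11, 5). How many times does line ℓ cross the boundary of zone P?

The segment meets the boundary at (10,4.75).

1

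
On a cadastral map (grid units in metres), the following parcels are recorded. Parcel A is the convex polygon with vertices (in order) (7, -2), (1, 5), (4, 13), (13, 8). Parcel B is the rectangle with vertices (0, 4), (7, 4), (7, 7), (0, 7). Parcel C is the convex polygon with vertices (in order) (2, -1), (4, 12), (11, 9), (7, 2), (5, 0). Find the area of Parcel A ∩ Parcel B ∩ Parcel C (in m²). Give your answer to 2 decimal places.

12.00

The intersection is the polygon with vertices (7,7), (7,4), (2.769,4), (3.231,7).
By the shoelace formula its area is 12.00.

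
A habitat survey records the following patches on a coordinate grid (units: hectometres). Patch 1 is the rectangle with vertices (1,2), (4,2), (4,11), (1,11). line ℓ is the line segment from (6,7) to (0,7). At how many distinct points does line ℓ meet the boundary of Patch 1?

The segment meets the boundary at (1,7), (4,7).

2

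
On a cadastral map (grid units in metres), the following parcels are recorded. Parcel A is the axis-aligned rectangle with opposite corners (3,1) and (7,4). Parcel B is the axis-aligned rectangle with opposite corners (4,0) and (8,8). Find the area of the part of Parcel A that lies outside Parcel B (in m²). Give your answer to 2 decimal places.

|Parcel A∩Parcel B|: x∈[4,7], y∈[1,4] → 3·3 = 9.
|Parcel A| = 12.
|Parcel A ∖ Parcel B| = |Parcel A| − |Parcel A∩Parcel B| = 12 − 9 = 3.00.

3.00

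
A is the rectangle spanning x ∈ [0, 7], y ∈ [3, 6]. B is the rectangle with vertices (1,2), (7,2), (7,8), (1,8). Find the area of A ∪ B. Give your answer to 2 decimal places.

By inclusion–exclusion:
Individual areas: |A| = 21, |B| = 36.
|A∩B|: x∈[1,7], y∈[3,6] → 6·3 = 18.
|A ∪ B| = 57 − 18 = 39.00.

39.00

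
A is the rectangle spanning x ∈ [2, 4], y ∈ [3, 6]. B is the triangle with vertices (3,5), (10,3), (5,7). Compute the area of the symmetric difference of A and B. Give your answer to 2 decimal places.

13.71

|A| = 6, |B| = 9, |A∩B| = 0.6429.
|A △ B| = |A| + |B| − 2·|A∩B| = 6 + 9 − 1.2857 = 13.71.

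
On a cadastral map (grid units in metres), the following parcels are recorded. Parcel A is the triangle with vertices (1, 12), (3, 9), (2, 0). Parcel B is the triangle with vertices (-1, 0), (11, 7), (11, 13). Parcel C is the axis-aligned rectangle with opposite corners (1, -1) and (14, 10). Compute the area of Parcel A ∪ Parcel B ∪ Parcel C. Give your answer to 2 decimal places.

149.32

By inclusion–exclusion:
Individual areas: |Parcel A| = 10.5, |Parcel B| = 36, |Parcel C| = 143.
|Parcel A∩Parcel B| = 0.7671.
|Parcel A∩Parcel C| = 9.3333.
|Parcel B∩Parcel C| = 30.8462.
|Parcel A∩Parcel B∩Parcel C| = 0.7671.
|Parcel A ∪ Parcel B ∪ Parcel C| = 189.5 − 40.9466 + 0.7671 = 149.32.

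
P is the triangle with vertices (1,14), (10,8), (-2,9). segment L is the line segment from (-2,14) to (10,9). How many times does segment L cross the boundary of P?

2

The segment meets the boundary at (6,10.667), (0.4,13).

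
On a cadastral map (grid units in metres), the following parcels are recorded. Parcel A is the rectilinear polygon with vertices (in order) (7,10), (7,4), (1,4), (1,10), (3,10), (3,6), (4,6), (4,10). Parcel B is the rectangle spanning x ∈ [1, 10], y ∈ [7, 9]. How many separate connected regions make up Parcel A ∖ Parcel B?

3

Parcel A ∖ Parcel B splits into 3 disjoint pieces (area 3, area 17, area 2).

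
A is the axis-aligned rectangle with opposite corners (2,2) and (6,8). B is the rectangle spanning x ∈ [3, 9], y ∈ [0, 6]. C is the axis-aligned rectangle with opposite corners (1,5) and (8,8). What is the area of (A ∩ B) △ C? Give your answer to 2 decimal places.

27.00

|A ∩ B| = 12.
|(A ∩ B) ∩ C| = 3.
|(A ∩ B) △ C| = 12 + 21 − 6 = 27.00.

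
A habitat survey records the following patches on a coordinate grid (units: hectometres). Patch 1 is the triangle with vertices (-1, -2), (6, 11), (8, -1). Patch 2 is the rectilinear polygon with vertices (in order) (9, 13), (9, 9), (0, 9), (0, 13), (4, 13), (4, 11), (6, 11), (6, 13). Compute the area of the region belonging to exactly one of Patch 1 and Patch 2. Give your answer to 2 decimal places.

84.18

|Patch 1| = 55, |Patch 2| = 32, |Patch 1∩Patch 2| = 1.4103.
|Patch 1 △ Patch 2| = |Patch 1| + |Patch 2| − 2·|Patch 1∩Patch 2| = 55 + 32 − 2.8205 = 84.18.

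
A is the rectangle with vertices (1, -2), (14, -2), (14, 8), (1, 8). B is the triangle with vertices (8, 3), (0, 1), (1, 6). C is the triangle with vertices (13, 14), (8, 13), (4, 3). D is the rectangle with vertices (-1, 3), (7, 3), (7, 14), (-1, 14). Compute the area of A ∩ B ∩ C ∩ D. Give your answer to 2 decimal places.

0.39

The intersection is the polygon with vertices (4,3), (4.585,4.463), (5.038,4.269).
By the shoelace formula its area is 0.39.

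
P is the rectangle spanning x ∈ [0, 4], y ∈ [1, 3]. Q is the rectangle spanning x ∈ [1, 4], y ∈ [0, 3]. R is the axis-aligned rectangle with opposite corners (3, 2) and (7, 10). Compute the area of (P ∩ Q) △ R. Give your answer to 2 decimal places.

|P ∩ Q| = 6.
|(P ∩ Q) ∩ R| = 1.
|(P ∩ Q) △ R| = 6 + 32 − 2 = 36.00.

36.00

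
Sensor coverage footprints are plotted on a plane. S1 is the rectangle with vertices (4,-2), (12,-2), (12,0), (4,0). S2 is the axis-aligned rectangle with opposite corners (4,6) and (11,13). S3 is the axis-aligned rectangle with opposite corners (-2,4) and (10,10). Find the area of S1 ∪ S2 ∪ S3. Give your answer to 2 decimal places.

113.00

By inclusion–exclusion:
Individual areas: |S1| = 16, |S2| = 49, |S3| = 72.
|S1∩S2| = 0 (no overlap).
|S1∩S3| = 0 (no overlap).
|S2∩S3|: x∈[4,10], y∈[6,10] → 6·4 = 24.
|S1∩S2∩S3| = 0.
|S1 ∪ S2 ∪ S3| = 137 − 24 + 0 = 113.00.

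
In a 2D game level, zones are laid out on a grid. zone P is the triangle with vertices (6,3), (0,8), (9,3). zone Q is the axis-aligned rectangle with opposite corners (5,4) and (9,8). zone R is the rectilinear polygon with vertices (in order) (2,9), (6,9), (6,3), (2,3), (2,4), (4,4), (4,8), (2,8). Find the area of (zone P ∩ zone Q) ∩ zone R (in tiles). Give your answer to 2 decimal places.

0.94

The region (zone P ∩ zone Q) ∩ zone R is the polygon with vertices (5,4), (5,5.222), (6,4.667), (6,4).
By the shoelace formula its area is 0.94.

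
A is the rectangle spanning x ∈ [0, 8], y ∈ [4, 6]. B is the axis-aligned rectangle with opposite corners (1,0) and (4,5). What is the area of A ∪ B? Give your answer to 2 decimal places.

By inclusion–exclusion:
Individual areas: |A| = 16, |B| = 15.
|A∩B|: x∈[1,4], y∈[4,5] → 3·1 = 3.
|A ∪ B| = 31 − 3 = 28.00.

28.00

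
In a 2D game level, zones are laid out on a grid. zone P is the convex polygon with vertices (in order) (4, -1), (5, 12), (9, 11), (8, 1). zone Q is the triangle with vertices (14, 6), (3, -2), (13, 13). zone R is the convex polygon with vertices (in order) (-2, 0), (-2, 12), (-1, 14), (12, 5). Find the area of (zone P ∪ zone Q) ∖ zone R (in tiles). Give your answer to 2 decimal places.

|zone P ∪ zone Q| = 77.7324.
|(zone P ∪ zone Q) ∩ zone R| = 28.8885.
|(zone P ∪ zone Q) ∖ zone R| = 77.7324 − 28.8885 = 48.84.

48.84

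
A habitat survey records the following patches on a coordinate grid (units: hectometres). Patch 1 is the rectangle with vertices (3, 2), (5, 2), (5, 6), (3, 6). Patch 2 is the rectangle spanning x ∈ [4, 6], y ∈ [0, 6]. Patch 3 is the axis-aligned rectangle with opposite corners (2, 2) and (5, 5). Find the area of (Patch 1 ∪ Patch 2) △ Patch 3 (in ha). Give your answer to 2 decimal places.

13.00

|Patch 1 ∪ Patch 2| = 16.
|(Patch 1 ∪ Patch 2) ∩ Patch 3| = 6.
|(Patch 1 ∪ Patch 2) △ Patch 3| = 16 + 9 − 12 = 13.00.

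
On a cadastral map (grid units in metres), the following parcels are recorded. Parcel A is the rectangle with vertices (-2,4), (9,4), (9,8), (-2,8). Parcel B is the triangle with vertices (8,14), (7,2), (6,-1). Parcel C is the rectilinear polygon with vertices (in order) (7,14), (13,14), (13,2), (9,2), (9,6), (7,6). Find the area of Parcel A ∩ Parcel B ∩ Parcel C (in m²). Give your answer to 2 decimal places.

The intersection is the polygon with vertices (7.333,6), (7,6), (7,6.5), (7.2,8), (7.5,8).
By the shoelace formula its area is 0.68.

0.68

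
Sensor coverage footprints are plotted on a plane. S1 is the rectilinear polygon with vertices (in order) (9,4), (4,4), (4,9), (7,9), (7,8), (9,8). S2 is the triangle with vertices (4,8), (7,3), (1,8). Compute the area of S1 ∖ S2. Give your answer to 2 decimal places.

19.55

|S1| = 23, |S1∩S2| = 3.45.
|S1 ∖ S2| = |S1| − |S1∩S2| = 23 − 3.45 = 19.55.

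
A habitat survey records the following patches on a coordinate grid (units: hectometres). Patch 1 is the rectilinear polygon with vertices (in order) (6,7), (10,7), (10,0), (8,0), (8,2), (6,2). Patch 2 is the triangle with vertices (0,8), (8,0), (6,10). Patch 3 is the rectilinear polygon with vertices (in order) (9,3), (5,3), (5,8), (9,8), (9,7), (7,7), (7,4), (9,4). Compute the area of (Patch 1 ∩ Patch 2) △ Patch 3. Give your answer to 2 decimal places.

11.70

|Patch 1 ∩ Patch 2| = 5.5.
|(Patch 1 ∩ Patch 2) ∩ Patch 3| = 3.9.
|(Patch 1 ∩ Patch 2) △ Patch 3| = 5.5 + 14 − 7.8 = 11.70.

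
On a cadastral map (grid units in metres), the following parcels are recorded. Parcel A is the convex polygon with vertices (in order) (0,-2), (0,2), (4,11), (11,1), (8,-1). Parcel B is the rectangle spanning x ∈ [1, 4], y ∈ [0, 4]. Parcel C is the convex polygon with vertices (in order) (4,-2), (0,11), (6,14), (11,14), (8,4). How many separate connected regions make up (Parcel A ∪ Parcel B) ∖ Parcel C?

2

(Parcel A ∪ Parcel B) ∖ Parcel C splits into 2 disjoint pieces (area 17.6734, area 18.3459).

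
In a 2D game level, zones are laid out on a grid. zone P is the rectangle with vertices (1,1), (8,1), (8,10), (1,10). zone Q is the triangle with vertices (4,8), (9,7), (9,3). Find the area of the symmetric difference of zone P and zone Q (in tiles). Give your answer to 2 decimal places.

60.20

|zone P| = 63, |zone Q| = 10, |zone P∩zone Q| = 6.4.
|zone P △ zone Q| = |zone P| + |zone Q| − 2·|zone P∩zone Q| = 63 + 10 − 12.8 = 60.20.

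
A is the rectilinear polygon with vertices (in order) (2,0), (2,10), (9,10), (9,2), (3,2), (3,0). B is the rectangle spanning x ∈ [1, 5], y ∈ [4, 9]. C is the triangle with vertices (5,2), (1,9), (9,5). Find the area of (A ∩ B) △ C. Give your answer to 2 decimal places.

18.54

|A ∩ B| = 15.
|(A ∩ B) ∩ C| = 8.2321.
|(A ∩ B) △ C| = 15 + 20 − 16.4643 = 18.54.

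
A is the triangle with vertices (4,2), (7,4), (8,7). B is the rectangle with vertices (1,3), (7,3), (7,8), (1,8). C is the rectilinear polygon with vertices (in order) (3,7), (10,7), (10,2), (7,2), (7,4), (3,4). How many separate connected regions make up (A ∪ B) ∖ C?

(A ∪ B) ∖ C is a single connected region.

1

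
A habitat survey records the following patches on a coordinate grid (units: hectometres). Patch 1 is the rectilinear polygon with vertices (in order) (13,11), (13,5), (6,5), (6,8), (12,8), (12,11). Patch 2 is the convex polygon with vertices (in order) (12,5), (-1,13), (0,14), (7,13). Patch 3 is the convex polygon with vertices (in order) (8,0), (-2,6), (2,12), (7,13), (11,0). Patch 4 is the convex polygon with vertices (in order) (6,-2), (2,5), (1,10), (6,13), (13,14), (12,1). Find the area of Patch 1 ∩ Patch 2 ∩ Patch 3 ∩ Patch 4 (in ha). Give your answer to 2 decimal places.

The intersection is the polygon with vertices (8.539,8), (8.869,6.927), (7.125,8).
By the shoelace formula its area is 0.76.

0.76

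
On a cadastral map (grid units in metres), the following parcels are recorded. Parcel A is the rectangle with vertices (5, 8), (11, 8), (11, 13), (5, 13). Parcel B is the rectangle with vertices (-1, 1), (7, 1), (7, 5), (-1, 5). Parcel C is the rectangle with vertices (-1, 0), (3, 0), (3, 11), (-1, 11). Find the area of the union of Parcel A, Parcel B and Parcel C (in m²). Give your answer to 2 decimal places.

By inclusion–exclusion:
Individual areas: |Parcel A| = 30, |Parcel B| = 32, |Parcel C| = 44.
|Parcel A∩Parcel B| = 0 (no overlap).
|Parcel A∩Parcel C| = 0 (no overlap).
|Parcel B∩Parcel C|: x∈[-1,3], y∈[1,5] → 4·4 = 16.
|Parcel A∩Parcel B∩Parcel C| = 0.
|Parcel A ∪ Parcel B ∪ Parcel C| = 106 − 16 + 0 = 90.00.

90.00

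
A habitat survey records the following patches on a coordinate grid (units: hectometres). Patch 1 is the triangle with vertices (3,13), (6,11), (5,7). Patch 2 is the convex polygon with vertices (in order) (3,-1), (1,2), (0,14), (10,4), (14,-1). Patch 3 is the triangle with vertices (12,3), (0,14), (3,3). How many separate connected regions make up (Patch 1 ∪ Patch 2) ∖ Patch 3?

(Patch 1 ∪ Patch 2) ∖ Patch 3 splits into 2 disjoint pieces (area 5.0044, area 54.1).

2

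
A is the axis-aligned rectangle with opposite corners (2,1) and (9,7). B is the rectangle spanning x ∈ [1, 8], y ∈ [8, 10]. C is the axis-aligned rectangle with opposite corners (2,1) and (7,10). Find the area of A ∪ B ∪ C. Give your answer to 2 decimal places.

61.00

By inclusion–exclusion:
Individual areas: |A| = 42, |B| = 14, |C| = 45.
|A∩B| = 0 (no overlap).
|A∩C|: x∈[2,7], y∈[1,7] → 5·6 = 30.
|B∩C|: x∈[2,7], y∈[8,10] → 5·2 = 10.
|A∩B∩C| = 0.
|A ∪ B ∪ C| = 101 − 40 + 0 = 61.00.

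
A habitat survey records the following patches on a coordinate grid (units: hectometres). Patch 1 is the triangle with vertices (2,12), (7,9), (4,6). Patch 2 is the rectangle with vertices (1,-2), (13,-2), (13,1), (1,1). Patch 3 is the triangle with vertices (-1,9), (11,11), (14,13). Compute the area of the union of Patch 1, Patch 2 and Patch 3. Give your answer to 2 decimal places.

By inclusion–exclusion:
Individual areas: |Patch 1| = 12, |Patch 2| = 36, |Patch 3| = 9.
|Patch 1∩Patch 2| = 0.
|Patch 1∩Patch 3| = 1.0378.
|Patch 2∩Patch 3| = 0.
|Patch 1∩Patch 2∩Patch 3| = 0.
|Patch 1 ∪ Patch 2 ∪ Patch 3| = 57 − 1.0378 + 0 = 55.96.

55.96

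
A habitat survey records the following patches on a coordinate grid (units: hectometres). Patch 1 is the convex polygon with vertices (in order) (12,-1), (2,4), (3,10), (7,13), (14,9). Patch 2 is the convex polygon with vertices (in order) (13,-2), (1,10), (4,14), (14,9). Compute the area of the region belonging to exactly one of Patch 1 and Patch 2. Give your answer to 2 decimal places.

|Patch 1| = 107, |Patch 2| = 99.5, |Patch 1∩Patch 2| = 81.9357.
|Patch 1 △ Patch 2| = |Patch 1| + |Patch 2| − 2·|Patch 1∩Patch 2| = 107 + 99.5 − 163.8714 = 42.63.

42.63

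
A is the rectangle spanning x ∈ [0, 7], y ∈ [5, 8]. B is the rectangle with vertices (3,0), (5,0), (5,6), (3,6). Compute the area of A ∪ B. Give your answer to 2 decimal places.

31.00

By inclusion–exclusion:
Individual areas: |A| = 21, |B| = 12.
|A∩B|: x∈[3,5], y∈[5,6] → 2·1 = 2.
|A ∪ B| = 33 − 2 = 31.00.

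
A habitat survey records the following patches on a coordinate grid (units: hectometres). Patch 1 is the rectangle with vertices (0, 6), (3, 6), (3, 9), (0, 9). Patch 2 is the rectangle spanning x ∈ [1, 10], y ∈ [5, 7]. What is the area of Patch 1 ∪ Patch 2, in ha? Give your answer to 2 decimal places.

By inclusion–exclusion:
Individual areas: |Patch 1| = 9, |Patch 2| = 18.
|Patch 1∩Patch 2|: x∈[1,3], y∈[6,7] → 2·1 = 2.
|Patch 1 ∪ Patch 2| = 27 − 2 = 25.00.

25.00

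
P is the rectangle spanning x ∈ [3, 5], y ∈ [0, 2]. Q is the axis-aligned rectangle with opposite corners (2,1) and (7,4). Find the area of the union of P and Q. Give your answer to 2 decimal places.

By inclusion–exclusion:
Individual areas: |P| = 4, |Q| = 15.
|P∩Q|: x∈[3,5], y∈[1,2] → 2·1 = 2.
|P ∪ Q| = 19 − 2 = 17.00.

17.00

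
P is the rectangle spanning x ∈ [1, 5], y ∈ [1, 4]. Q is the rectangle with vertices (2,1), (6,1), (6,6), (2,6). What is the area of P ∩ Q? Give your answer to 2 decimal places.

9.00

|P∩Q|: x∈[2,5], y∈[1,4] → 3·3 = 9.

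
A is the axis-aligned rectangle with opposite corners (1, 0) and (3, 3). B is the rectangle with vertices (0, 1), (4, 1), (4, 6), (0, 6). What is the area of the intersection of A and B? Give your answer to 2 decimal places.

4.00

|A∩B|: x∈[1,3], y∈[1,3] → 2·2 = 4.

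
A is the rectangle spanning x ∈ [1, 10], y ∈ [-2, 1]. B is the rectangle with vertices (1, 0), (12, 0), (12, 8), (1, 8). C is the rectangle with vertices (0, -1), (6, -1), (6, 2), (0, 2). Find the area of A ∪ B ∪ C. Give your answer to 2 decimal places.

By inclusion–exclusion:
Individual areas: |A| = 27, |B| = 88, |C| = 18.
|A∩B|: x∈[1,10], y∈[0,1] → 9·1 = 9.
|A∩C|: x∈[1,6], y∈[-1,1] → 5·2 = 10.
|B∩C|: x∈[1,6], y∈[0,2] → 5·2 = 10.
|A∩B∩C| = 5.
|A ∪ B ∪ C| = 133 − 29 + 5 = 109.00.

109.00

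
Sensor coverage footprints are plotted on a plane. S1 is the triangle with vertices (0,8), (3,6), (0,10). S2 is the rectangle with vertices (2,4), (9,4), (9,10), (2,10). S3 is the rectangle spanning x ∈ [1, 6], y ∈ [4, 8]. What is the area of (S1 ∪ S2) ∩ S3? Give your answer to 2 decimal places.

|S1 ∪ S2| = 44.6667.
|(S1 ∪ S2) ∩ S3| = 16.83.

16.83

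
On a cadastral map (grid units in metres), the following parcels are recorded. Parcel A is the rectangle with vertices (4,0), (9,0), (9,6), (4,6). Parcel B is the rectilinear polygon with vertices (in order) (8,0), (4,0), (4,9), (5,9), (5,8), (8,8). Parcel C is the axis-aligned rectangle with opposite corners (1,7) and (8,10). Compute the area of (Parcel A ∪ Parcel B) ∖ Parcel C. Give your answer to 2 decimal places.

|Parcel A ∪ Parcel B| = 39.
|(Parcel A ∪ Parcel B) ∩ Parcel C| = 5.
|(Parcel A ∪ Parcel B) ∖ Parcel C| = 39 − 5 = 34.00.

34.00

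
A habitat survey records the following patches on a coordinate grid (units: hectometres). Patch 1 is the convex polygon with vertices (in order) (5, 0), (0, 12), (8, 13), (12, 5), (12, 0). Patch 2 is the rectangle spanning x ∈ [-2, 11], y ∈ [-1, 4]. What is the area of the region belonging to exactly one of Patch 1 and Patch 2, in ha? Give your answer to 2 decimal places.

116.33

|Patch 1| = 106, |Patch 2| = 65, |Patch 1∩Patch 2| = 27.3333.
|Patch 1 △ Patch 2| = |Patch 1| + |Patch 2| − 2·|Patch 1∩Patch 2| = 106 + 65 − 54.6667 = 116.33.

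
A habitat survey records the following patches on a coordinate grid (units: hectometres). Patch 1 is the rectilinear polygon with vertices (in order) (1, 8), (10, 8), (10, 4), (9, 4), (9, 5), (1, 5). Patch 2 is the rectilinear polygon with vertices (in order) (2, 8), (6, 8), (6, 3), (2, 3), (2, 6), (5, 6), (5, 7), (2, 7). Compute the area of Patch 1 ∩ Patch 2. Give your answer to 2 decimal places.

9.00

The intersection is the polygon with vertices (6,8), (6,5), (2,5), (2,6), (5,6), (5,7), (2,7), (2,8).
By the shoelace formula its area is 9.00.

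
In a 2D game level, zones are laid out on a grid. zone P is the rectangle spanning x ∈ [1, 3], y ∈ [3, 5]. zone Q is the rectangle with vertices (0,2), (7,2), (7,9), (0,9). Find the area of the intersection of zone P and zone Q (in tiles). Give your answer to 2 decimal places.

4.00

|zone P∩zone Q|: x∈[1,3], y∈[3,5] → 2·2 = 4.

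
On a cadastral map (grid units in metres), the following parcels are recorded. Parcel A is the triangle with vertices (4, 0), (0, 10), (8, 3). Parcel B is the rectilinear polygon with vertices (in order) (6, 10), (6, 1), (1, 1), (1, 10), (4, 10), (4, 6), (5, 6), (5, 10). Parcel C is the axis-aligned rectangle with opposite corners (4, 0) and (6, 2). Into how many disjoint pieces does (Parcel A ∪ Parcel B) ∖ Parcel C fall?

(Parcel A ∪ Parcel B) ∖ Parcel C is a single connected region.

1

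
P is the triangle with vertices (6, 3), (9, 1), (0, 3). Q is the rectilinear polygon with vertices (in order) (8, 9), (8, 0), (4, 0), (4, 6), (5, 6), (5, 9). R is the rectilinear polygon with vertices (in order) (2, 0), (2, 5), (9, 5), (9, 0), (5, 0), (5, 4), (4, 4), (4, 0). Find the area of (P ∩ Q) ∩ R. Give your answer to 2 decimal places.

|P ∩ Q| = 4.
|(P ∩ Q) ∩ R| = 3.00.

3.00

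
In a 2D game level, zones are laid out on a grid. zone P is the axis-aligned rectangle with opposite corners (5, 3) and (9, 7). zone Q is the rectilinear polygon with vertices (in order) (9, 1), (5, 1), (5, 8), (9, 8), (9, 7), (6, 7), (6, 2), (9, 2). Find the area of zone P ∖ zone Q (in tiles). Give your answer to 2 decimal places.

12.00

|zone P| = 16, |zone P∩zone Q| = 4.
|zone P ∖ zone Q| = |zone P| − |zone P∩zone Q| = 16 − 4 = 12.00.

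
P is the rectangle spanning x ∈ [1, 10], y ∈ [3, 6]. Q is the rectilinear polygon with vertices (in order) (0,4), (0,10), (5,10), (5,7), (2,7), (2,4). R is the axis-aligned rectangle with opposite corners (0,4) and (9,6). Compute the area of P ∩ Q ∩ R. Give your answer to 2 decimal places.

The intersection is the polygon with vertices (2,6), (2,4), (1,4), (1,6).
By the shoelace formula its area is 2.00.

2.00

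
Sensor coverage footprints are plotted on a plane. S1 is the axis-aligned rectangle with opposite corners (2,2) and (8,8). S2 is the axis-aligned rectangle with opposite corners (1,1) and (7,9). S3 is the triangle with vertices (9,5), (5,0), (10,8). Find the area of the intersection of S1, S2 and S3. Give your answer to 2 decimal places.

0.35

The intersection is the polygon with vertices (7,2.5), (6.6,2), (6.25,2), (7,3.2).
By the shoelace formula its area is 0.35.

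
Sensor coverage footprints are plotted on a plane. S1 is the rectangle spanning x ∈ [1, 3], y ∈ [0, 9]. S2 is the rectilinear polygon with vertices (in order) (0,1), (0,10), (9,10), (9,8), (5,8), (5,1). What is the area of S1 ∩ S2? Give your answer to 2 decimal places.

The intersection is the polygon with vertices (1,9), (3,9), (3,1), (1,1).
By the shoelace formula its area is 16.00.

16.00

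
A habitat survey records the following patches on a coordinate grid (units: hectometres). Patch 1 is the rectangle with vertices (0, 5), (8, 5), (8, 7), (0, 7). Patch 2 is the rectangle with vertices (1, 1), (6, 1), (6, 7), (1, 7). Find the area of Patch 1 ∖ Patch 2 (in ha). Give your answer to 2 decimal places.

|Patch 1∩Patch 2|: x∈[1,6], y∈[5,7] → 5·2 = 10.
|Patch 1| = 16.
|Patch 1 ∖ Patch 2| = |Patch 1| − |Patch 1∩Patch 2| = 16 − 10 = 6.00.

6.00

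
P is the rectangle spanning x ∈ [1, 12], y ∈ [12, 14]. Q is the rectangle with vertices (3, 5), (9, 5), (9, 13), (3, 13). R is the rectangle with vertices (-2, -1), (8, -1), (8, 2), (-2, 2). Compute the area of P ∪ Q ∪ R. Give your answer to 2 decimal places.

By inclusion–exclusion:
Individual areas: |P| = 22, |Q| = 48, |R| = 30.
|P∩Q|: x∈[3,9], y∈[12,13] → 6·1 = 6.
|P∩R| = 0 (no overlap).
|Q∩R| = 0 (no overlap).
|P∩Q∩R| = 0.
|P ∪ Q ∪ R| = 100 − 6 + 0 = 94.00.

94.00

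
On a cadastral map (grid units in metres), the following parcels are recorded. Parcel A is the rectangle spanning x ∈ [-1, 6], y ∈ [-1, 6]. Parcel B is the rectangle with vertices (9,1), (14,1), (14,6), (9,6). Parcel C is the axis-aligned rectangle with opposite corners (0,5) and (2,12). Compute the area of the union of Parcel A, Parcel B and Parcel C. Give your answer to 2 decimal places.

By inclusion–exclusion:
Individual areas: |Parcel A| = 49, |Parcel B| = 25, |Parcel C| = 14.
|Parcel A∩Parcel B| = 0 (no overlap).
|Parcel A∩Parcel C|: x∈[0,2], y∈[5,6] → 2·1 = 2.
|Parcel B∩Parcel C| = 0 (no overlap).
|Parcel A∩Parcel B∩Parcel C| = 0.
|Parcel A ∪ Parcel B ∪ Parcel C| = 88 − 2 + 0 = 86.00.

86.00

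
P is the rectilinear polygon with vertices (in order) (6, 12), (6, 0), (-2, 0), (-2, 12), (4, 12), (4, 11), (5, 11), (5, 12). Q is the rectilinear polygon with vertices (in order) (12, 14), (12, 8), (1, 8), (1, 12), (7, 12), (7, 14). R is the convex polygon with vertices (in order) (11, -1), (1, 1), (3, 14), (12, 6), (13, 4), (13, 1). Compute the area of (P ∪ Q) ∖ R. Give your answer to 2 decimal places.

75.81

|P ∪ Q| = 130.
|(P ∪ Q) ∩ R| = 54.1923.
|(P ∪ Q) ∖ R| = 130 − 54.1923 = 75.81.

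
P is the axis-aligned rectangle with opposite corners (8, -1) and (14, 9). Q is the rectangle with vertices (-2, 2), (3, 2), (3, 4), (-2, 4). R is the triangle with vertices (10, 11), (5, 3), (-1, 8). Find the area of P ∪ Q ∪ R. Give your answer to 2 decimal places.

By inclusion–exclusion:
Individual areas: |P| = 60, |Q| = 10, |R| = 36.5.
|P∩Q| = 0 (no overlap).
|P∩R| = 0.45.
|Q∩R| = 0.
|P∩Q∩R| = 0.
|P ∪ Q ∪ R| = 106.5 − 0.45 + 0 = 106.05.

106.05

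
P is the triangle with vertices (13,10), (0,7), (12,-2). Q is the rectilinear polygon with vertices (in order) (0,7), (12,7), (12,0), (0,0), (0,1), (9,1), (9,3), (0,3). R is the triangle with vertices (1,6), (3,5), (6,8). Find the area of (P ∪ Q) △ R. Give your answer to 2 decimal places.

|P ∪ Q| = 95.8333.
|(P ∪ Q) ∩ R| = 4.5.
|(P ∪ Q) △ R| = 95.8333 + 4.5 − 9 = 91.33.

91.33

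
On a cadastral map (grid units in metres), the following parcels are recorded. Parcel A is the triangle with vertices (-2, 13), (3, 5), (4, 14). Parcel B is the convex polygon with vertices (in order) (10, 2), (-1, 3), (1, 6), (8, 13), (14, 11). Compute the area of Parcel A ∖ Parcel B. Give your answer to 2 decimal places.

24.21

|Parcel A| = 26.5, |Parcel A∩Parcel B| = 2.2933.
|Parcel A ∖ Parcel B| = |Parcel A| − |Parcel A∩Parcel B| = 26.5 − 2.2933 = 24.21.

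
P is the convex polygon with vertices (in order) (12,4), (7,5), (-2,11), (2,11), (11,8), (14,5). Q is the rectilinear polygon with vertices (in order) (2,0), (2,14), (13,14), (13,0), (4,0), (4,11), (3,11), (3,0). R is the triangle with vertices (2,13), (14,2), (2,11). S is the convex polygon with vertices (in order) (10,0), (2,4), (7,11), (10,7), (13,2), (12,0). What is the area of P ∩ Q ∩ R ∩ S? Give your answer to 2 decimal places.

The intersection is the polygon with vertices (11.767,4.046), (11.091,4.182), (5.256,8.558), (5.885,9.439).
By the shoelace formula its area is 5.37.

5.37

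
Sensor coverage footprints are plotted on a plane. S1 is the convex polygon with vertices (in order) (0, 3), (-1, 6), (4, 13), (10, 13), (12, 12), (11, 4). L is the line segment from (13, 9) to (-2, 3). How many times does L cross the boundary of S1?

2

The segment meets the boundary at (-0.235,3.706), (11.553,8.421).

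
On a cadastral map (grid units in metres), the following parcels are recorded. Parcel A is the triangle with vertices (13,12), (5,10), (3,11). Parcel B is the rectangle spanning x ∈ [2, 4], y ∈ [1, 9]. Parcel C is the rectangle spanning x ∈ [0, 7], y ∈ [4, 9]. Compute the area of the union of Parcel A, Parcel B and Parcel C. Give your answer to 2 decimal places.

By inclusion–exclusion:
Individual areas: |Parcel A| = 6, |Parcel B| = 16, |Parcel C| = 35.
|Parcel A∩Parcel B| = 0.
|Parcel A∩Parcel C| = 0.
|Parcel B∩Parcel C|: x∈[2,4], y∈[4,9] → 2·5 = 10.
|Parcel A∩Parcel B∩Parcel C| = 0.
|Parcel A ∪ Parcel B ∪ Parcel C| = 57 − 10 + 0 = 47.00.

47.00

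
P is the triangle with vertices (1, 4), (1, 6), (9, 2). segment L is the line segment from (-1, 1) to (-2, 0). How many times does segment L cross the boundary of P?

The segment lies entirely outside P and never meets its boundary.

0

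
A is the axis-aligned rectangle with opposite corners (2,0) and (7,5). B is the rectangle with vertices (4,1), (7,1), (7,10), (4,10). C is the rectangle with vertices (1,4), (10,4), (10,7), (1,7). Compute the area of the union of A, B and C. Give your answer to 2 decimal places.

By inclusion–exclusion:
Individual areas: |A| = 25, |B| = 27, |C| = 27.
|A∩B|: x∈[4,7], y∈[1,5] → 3·4 = 12.
|A∩C|: x∈[2,7], y∈[4,5] → 5·1 = 5.
|B∩C|: x∈[4,7], y∈[4,7] → 3·3 = 9.
|A∩B∩C| = 3.
|A ∪ B ∪ C| = 79 − 26 + 3 = 56.00.

56.00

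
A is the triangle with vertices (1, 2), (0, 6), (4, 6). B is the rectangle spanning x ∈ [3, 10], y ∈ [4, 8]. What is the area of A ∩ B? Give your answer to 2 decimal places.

0.67

The intersection is the polygon with vertices (4,6), (3,4.667), (3,6).
By the shoelace formula its area is 0.67.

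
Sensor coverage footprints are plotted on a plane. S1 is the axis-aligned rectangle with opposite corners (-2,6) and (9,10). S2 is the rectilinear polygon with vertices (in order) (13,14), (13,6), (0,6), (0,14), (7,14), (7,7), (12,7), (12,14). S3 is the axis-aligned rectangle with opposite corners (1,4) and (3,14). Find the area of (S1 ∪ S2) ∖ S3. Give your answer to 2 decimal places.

|S1 ∪ S2| = 83.
|(S1 ∪ S2) ∩ S3| = 16.
|(S1 ∪ S2) ∖ S3| = 83 − 16 = 67.00.

67.00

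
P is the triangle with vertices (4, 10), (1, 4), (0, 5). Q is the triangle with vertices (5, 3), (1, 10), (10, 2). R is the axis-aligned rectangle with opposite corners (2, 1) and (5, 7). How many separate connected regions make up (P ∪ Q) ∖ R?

2

(P ∪ Q) ∖ R splits into 2 disjoint pieces (area 6.2539, area 8.6111).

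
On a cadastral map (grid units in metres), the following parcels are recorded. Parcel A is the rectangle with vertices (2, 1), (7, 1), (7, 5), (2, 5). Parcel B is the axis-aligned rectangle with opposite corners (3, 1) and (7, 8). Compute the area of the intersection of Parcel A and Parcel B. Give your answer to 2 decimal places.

16.00

|Parcel A∩Parcel B|: x∈[3,7], y∈[1,5] → 4·4 = 16.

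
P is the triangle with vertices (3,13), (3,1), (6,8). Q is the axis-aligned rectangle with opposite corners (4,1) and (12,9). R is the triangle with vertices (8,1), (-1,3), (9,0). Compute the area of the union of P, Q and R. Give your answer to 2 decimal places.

77.65

By inclusion–exclusion:
Individual areas: |P| = 18, |Q| = 64, |R| = 3.5.
|P∩Q| = 6.3667.
|P∩R| = 0.12.
|Q∩R| = 1.3611.
|P∩Q∩R| = 0.
|P ∪ Q ∪ R| = 85.5 − 7.8478 + 0 = 77.65.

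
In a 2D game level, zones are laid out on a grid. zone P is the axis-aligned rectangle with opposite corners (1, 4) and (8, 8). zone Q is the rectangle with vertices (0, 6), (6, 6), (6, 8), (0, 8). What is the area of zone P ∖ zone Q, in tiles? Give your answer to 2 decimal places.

18.00

|zone P∩zone Q|: x∈[1,6], y∈[6,8] → 5·2 = 10.
|zone P| = 28.
|zone P ∖ zone Q| = |zone P| − |zone P∩zone Q| = 28 − 10 = 18.00.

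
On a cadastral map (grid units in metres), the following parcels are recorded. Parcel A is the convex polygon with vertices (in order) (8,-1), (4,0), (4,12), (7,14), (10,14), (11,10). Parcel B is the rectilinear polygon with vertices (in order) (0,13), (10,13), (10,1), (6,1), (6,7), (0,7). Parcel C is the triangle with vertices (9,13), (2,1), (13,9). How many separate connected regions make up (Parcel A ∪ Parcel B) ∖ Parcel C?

(Parcel A ∪ Parcel B) ∖ Parcel C splits into 2 disjoint pieces (area 28.4036, area 50.3452).

2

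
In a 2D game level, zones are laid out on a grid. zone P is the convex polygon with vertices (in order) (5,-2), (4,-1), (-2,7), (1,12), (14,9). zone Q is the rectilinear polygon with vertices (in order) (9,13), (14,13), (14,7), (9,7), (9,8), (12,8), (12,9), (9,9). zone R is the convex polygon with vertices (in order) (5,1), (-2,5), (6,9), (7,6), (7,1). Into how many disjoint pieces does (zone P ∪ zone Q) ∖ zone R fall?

1

(zone P ∪ zone Q) ∖ zone R is a single connected region.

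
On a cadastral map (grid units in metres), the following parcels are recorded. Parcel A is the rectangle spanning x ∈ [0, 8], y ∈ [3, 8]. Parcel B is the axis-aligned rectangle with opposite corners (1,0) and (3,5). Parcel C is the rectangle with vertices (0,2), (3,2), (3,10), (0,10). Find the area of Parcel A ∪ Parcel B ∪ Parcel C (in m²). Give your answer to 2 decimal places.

By inclusion–exclusion:
Individual areas: |Parcel A| = 40, |Parcel B| = 10, |Parcel C| = 24.
|Parcel A∩Parcel B|: x∈[1,3], y∈[3,5] → 2·2 = 4.
|Parcel A∩Parcel C|: x∈[0,3], y∈[3,8] → 3·5 = 15.
|Parcel B∩Parcel C|: x∈[1,3], y∈[2,5] → 2·3 = 6.
|Parcel A∩Parcel B∩Parcel C| = 4.
|Parcel A ∪ Parcel B ∪ Parcel C| = 74 − 25 + 4 = 53.00.

53.00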